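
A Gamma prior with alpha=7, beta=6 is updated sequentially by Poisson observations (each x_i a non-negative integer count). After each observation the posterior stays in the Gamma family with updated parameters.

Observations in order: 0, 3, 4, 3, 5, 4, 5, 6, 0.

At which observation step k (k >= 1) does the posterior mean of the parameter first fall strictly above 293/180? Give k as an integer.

obs 1: x=0 → posterior Gamma(7, 7)
obs 2: x=3 → posterior Gamma(10, 8)
obs 3: x=4 → posterior Gamma(14, 9)
obs 4: x=3 → posterior Gamma(17, 10)
obs 5: x=5 → posterior Gamma(22, 11)
obs 6: x=4 → posterior Gamma(26, 12)
obs 7: x=5 → posterior Gamma(31, 13)
obs 8: x=6 → posterior Gamma(37, 14)
obs 9: x=0 → posterior Gamma(37, 15)

k = 4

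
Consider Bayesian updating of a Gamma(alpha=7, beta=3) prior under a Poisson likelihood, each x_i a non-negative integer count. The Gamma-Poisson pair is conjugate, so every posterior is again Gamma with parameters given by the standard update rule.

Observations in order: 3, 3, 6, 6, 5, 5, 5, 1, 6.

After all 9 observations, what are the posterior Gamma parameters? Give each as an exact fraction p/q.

alpha=47, beta=12

obs 1: x=3 → posterior Gamma(10, 4)
obs 2: x=3 → posterior Gamma(13, 5)
obs 3: x=6 → posterior Gamma(19, 6)
obs 4: x=6 → posterior Gamma(25, 7)
obs 5: x=5 → posterior Gamma(30, 8)
obs 6: x=5 → posterior Gamma(35, 9)
obs 7: x=5 → posterior Gamma(40, 10)
obs 8: x=1 → posterior Gamma(41, 11)
obs 9: x=6 → posterior Gamma(47, 12)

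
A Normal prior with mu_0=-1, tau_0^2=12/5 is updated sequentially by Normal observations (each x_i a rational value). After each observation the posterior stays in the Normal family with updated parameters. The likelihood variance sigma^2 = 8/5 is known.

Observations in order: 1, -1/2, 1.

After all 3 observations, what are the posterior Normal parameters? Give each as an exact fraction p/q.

obs 1: x=1 → posterior Normal(1/5, 24/25)
obs 2: x=-1/2 → posterior Normal(-1/16, 3/5)
obs 3: x=1 → posterior Normal(5/22, 24/55)

mu_0=5/22, tau_0^2=24/55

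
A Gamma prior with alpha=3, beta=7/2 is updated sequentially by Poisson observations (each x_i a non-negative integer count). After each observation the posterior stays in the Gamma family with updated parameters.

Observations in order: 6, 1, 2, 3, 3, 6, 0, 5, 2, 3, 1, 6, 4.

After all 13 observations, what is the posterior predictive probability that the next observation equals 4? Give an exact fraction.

obs 1: x=6 → posterior Gamma(9, 9/2)
obs 2: x=1 → posterior Gamma(10, 11/2)
obs 3: x=2 → posterior Gamma(12, 13/2)
obs 4: x=3 → posterior Gamma(15, 15/2)
obs 5: x=3 → posterior Gamma(18, 17/2)
obs 6: x=6 → posterior Gamma(24, 19/2)
obs 7: x=0 → posterior Gamma(24, 21/2)
obs 8: x=5 → posterior Gamma(29, 23/2)
obs 9: x=2 → posterior Gamma(31, 25/2)
obs 10: x=3 → posterior Gamma(34, 27/2)
obs 11: x=1 → posterior Gamma(35, 29/2)
obs 12: x=6 → posterior Gamma(41, 31/2)
obs 13: x=4 → posterior Gamma(45, 33/2)

134083541370629730551635822015752394979265462470526359339262667306554681408/912775908265426771807723146509643261913449663325081928633153438568115234375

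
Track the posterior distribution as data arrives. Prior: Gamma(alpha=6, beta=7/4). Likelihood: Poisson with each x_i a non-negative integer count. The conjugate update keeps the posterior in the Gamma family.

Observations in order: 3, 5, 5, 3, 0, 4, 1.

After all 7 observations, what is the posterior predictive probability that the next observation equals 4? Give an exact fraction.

obs 1: x=3 → posterior Gamma(9, 11/4)
obs 2: x=5 → posterior Gamma(14, 15/4)
obs 3: x=5 → posterior Gamma(19, 19/4)
obs 4: x=3 → posterior Gamma(22, 23/4)
obs 5: x=0 → posterior Gamma(22, 27/4)
obs 6: x=4 → posterior Gamma(26, 31/4)
obs 7: x=1 → posterior Gamma(27, 35/4)

127216430280661190684578218460083007812500000000/779182255444862746109057426220956010715542479157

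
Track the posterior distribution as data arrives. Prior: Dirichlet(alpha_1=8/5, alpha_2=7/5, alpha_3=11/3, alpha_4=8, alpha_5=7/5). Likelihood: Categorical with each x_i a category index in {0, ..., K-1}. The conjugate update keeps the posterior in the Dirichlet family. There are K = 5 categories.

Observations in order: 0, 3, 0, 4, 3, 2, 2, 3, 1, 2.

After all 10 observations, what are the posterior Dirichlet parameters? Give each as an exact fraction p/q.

alpha_1=18/5, alpha_2=12/5, alpha_3=20/3, alpha_4=11, alpha_5=12/5

obs 1: x=0 → posterior Dirichlet(13/5, 7/5, 11/3, 8, 7/5)
obs 2: x=3 → posterior Dirichlet(13/5, 7/5, 11/3, 9, 7/5)
obs 3: x=0 → posterior Dirichlet(18/5, 7/5, 11/3, 9, 7/5)
obs 4: x=4 → posterior Dirichlet(18/5, 7/5, 11/3, 9, 12/5)
obs 5: x=3 → posterior Dirichlet(18/5, 7/5, 11/3, 10, 12/5)
obs 6: x=2 → posterior Dirichlet(18/5, 7/5, 14/3, 10, 12/5)
obs 7: x=2 → posterior Dirichlet(18/5, 7/5, 17/3, 10, 12/5)
obs 8: x=3 → posterior Dirichlet(18/5, 7/5, 17/3, 11, 12/5)
obs 9: x=1 → posterior Dirichlet(18/5, 12/5, 17/3, 11, 12/5)
obs 10: x=2 → posterior Dirichlet(18/5, 12/5, 20/3, 11, 12/5)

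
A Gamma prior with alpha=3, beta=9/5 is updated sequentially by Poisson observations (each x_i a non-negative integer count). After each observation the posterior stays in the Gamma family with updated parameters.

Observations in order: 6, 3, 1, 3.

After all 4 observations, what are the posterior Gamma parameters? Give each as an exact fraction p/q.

obs 1: x=6 → posterior Gamma(9, 14/5)
obs 2: x=3 → posterior Gamma(12, 19/5)
obs 3: x=1 → posterior Gamma(13, 24/5)
obs 4: x=3 → posterior Gamma(16, 29/5)

alpha=16, beta=29/5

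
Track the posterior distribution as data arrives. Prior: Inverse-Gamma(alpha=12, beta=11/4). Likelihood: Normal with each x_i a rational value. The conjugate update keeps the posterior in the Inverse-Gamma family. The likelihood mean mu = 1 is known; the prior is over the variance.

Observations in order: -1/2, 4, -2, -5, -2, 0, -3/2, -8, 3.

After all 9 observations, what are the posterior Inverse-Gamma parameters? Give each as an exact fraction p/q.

obs 1: x=-1/2 → posterior Inverse-Gamma(25/2, 31/8)
obs 2: x=4 → posterior Inverse-Gamma(13, 67/8)
obs 3: x=-2 → posterior Inverse-Gamma(27/2, 103/8)
obs 4: x=-5 → posterior Inverse-Gamma(14, 247/8)
obs 5: x=-2 → posterior Inverse-Gamma(29/2, 283/8)
obs 6: x=0 → posterior Inverse-Gamma(15, 287/8)
obs 7: x=-3/2 → posterior Inverse-Gamma(31/2, 39)
obs 8: x=-8 → posterior Inverse-Gamma(16, 159/2)
obs 9: x=3 → posterior Inverse-Gamma(33/2, 163/2)

alpha=33/2, beta=163/2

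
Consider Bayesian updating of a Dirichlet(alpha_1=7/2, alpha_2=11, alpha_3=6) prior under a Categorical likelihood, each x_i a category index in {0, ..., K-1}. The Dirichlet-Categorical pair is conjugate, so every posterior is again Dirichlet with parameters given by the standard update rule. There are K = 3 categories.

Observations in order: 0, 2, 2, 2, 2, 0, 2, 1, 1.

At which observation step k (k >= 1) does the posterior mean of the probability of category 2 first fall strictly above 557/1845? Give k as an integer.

k = 2

obs 1: x=0 → posterior Dirichlet(9/2, 11, 6)
obs 2: x=2 → posterior Dirichlet(9/2, 11, 7)
obs 3: x=2 → posterior Dirichlet(9/2, 11, 8)
obs 4: x=2 → posterior Dirichlet(9/2, 11, 9)
obs 5: x=2 → posterior Dirichlet(9/2, 11, 10)
obs 6: x=0 → posterior Dirichlet(11/2, 11, 10)
obs 7: x=2 → posterior Dirichlet(11/2, 11, 11)
obs 8: x=1 → posterior Dirichlet(11/2, 12, 11)
obs 9: x=1 → posterior Dirichlet(11/2, 13, 11)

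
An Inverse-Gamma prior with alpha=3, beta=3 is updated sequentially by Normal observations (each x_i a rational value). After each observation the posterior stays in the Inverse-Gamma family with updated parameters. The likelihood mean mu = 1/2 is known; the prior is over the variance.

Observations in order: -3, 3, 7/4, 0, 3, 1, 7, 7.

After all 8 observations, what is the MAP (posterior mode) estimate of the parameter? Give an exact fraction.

obs 1: x=-3 → posterior Inverse-Gamma(7/2, 73/8)
obs 2: x=3 → posterior Inverse-Gamma(4, 49/4)
obs 3: x=7/4 → posterior Inverse-Gamma(9/2, 417/32)
obs 4: x=0 → posterior Inverse-Gamma(5, 421/32)
obs 5: x=3 → posterior Inverse-Gamma(11/2, 521/32)
obs 6: x=1 → posterior Inverse-Gamma(6, 525/32)
obs 7: x=7 → posterior Inverse-Gamma(13/2, 1201/32)
obs 8: x=7 → posterior Inverse-Gamma(7, 1877/32)

1877/256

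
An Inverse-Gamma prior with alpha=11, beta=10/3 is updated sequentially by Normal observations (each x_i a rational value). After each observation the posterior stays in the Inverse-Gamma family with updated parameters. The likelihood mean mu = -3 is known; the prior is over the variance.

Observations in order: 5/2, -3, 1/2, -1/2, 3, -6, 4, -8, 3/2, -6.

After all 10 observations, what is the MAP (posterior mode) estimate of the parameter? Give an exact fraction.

611/102

obs 1: x=5/2 → posterior Inverse-Gamma(23/2, 443/24)
obs 2: x=-3 → posterior Inverse-Gamma(12, 443/24)
obs 3: x=1/2 → posterior Inverse-Gamma(25/2, 295/12)
obs 4: x=-1/2 → posterior Inverse-Gamma(13, 665/24)
obs 5: x=3 → posterior Inverse-Gamma(27/2, 1097/24)
obs 6: x=-6 → posterior Inverse-Gamma(14, 1205/24)
obs 7: x=4 → posterior Inverse-Gamma(29/2, 1793/24)
obs 8: x=-8 → posterior Inverse-Gamma(15, 2093/24)
obs 9: x=3/2 → posterior Inverse-Gamma(31/2, 292/3)
obs 10: x=-6 → posterior Inverse-Gamma(16, 611/6)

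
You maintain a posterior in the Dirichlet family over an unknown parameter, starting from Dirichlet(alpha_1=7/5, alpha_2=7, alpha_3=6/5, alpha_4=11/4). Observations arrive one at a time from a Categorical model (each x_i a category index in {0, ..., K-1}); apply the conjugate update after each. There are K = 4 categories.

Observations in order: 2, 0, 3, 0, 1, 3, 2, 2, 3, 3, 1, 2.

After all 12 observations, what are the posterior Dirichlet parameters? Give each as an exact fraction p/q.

alpha_1=17/5, alpha_2=9, alpha_3=26/5, alpha_4=27/4

obs 1: x=2 → posterior Dirichlet(7/5, 7, 11/5, 11/4)
obs 2: x=0 → posterior Dirichlet(12/5, 7, 11/5, 11/4)
obs 3: x=3 → posterior Dirichlet(12/5, 7, 11/5, 15/4)
obs 4: x=0 → posterior Dirichlet(17/5, 7, 11/5, 15/4)
obs 5: x=1 → posterior Dirichlet(17/5, 8, 11/5, 15/4)
obs 6: x=3 → posterior Dirichlet(17/5, 8, 11/5, 19/4)
obs 7: x=2 → posterior Dirichlet(17/5, 8, 16/5, 19/4)
obs 8: x=2 → posterior Dirichlet(17/5, 8, 21/5, 19/4)
obs 9: x=3 → posterior Dirichlet(17/5, 8, 21/5, 23/4)
obs 10: x=3 → posterior Dirichlet(17/5, 8, 21/5, 27/4)
obs 11: x=1 → posterior Dirichlet(17/5, 9, 21/5, 27/4)
obs 12: x=2 → posterior Dirichlet(17/5, 9, 26/5, 27/4)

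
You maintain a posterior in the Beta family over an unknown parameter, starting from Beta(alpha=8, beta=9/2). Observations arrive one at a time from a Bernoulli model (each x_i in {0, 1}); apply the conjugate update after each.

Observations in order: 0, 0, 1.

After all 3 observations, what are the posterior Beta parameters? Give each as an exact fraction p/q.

obs 1: x=0 → posterior Beta(8, 11/2)
obs 2: x=0 → posterior Beta(8, 13/2)
obs 3: x=1 → posterior Beta(9, 13/2)

alpha=9, beta=13/2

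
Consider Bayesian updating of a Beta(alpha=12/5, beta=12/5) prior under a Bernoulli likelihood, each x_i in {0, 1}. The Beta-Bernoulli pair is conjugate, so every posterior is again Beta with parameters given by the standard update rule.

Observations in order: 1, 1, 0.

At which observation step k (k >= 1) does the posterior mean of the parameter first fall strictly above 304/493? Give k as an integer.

obs 1: x=1 → posterior Beta(17/5, 12/5)
obs 2: x=1 → posterior Beta(22/5, 12/5)
obs 3: x=0 → posterior Beta(22/5, 17/5)

k = 2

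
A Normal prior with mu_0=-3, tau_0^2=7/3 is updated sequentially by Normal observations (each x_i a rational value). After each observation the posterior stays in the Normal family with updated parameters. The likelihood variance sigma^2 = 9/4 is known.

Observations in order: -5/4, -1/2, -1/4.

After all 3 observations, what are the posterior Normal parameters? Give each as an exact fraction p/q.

mu_0=-137/111, tau_0^2=21/37

obs 1: x=-5/4 → posterior Normal(-116/55, 63/55)
obs 2: x=-1/2 → posterior Normal(-130/83, 63/83)
obs 3: x=-1/4 → posterior Normal(-137/111, 21/37)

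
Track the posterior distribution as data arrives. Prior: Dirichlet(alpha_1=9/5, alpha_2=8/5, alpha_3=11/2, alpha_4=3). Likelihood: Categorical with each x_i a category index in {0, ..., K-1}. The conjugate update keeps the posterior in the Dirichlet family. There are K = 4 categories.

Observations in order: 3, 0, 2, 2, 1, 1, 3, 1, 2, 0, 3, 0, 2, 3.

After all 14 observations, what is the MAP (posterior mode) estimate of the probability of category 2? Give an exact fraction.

obs 1: x=3 → posterior Dirichlet(9/5, 8/5, 11/2, 4)
obs 2: x=0 → posterior Dirichlet(14/5, 8/5, 11/2, 4)
obs 3: x=2 → posterior Dirichlet(14/5, 8/5, 13/2, 4)
obs 4: x=2 → posterior Dirichlet(14/5, 8/5, 15/2, 4)
obs 5: x=1 → posterior Dirichlet(14/5, 13/5, 15/2, 4)
obs 6: x=1 → posterior Dirichlet(14/5, 18/5, 15/2, 4)
obs 7: x=3 → posterior Dirichlet(14/5, 18/5, 15/2, 5)
obs 8: x=1 → posterior Dirichlet(14/5, 23/5, 15/2, 5)
obs 9: x=2 → posterior Dirichlet(14/5, 23/5, 17/2, 5)
obs 10: x=0 → posterior Dirichlet(19/5, 23/5, 17/2, 5)
obs 11: x=3 → posterior Dirichlet(19/5, 23/5, 17/2, 6)
obs 12: x=0 → posterior Dirichlet(24/5, 23/5, 17/2, 6)
obs 13: x=2 → posterior Dirichlet(24/5, 23/5, 19/2, 6)
obs 14: x=3 → posterior Dirichlet(24/5, 23/5, 19/2, 7)

85/219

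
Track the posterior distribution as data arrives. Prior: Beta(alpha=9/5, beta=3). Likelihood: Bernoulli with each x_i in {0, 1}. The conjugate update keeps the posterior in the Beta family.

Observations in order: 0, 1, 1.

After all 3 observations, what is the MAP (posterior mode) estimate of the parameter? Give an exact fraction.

obs 1: x=0 → posterior Beta(9/5, 4)
obs 2: x=1 → posterior Beta(14/5, 4)
obs 3: x=1 → posterior Beta(19/5, 4)

14/29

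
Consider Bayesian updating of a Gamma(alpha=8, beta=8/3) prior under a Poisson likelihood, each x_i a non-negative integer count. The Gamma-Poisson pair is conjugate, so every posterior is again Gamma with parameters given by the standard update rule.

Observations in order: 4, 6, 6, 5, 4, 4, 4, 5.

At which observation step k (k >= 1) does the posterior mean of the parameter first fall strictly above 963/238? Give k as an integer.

k = 3

obs 1: x=4 → posterior Gamma(12, 11/3)
obs 2: x=6 → posterior Gamma(18, 14/3)
obs 3: x=6 → posterior Gamma(24, 17/3)
obs 4: x=5 → posterior Gamma(29, 20/3)
obs 5: x=4 → posterior Gamma(33, 23/3)
obs 6: x=4 → posterior Gamma(37, 26/3)
obs 7: x=4 → posterior Gamma(41, 29/3)
obs 8: x=5 → posterior Gamma(46, 32/3)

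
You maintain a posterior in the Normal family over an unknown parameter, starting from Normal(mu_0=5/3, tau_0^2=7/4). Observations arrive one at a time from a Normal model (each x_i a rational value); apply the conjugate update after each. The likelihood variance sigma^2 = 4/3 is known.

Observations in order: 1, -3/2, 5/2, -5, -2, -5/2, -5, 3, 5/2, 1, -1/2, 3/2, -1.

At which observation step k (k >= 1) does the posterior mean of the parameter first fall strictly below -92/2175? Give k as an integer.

k = 4

obs 1: x=1 → posterior Normal(143/111, 28/37)
obs 2: x=-3/2 → posterior Normal(97/348, 14/29)
obs 3: x=5/2 → posterior Normal(206/237, 28/79)
obs 4: x=-5 → posterior Normal(-109/300, 7/25)
obs 5: x=-2 → posterior Normal(-235/363, 28/121)
obs 6: x=-5/2 → posterior Normal(-785/852, 14/71)
obs 7: x=-5 → posterior Normal(-1415/978, 28/163)
obs 8: x=3 → posterior Normal(-1037/1104, 7/46)
obs 9: x=5/2 → posterior Normal(-361/615, 28/205)
obs 10: x=1 → posterior Normal(-149/339, 14/113)
obs 11: x=-1/2 → posterior Normal(-659/1482, 28/247)
obs 12: x=3/2 → posterior Normal(-235/804, 7/67)
obs 13: x=-1 → posterior Normal(-298/867, 28/289)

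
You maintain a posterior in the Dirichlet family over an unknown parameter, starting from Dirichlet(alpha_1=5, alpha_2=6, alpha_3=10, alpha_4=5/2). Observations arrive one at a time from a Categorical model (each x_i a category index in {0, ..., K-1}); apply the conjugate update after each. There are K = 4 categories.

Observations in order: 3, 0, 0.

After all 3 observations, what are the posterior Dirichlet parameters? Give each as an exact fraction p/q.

obs 1: x=3 → posterior Dirichlet(5, 6, 10, 7/2)
obs 2: x=0 → posterior Dirichlet(6, 6, 10, 7/2)
obs 3: x=0 → posterior Dirichlet(7, 6, 10, 7/2)

alpha_1=7, alpha_2=6, alpha_3=10, alpha_4=7/2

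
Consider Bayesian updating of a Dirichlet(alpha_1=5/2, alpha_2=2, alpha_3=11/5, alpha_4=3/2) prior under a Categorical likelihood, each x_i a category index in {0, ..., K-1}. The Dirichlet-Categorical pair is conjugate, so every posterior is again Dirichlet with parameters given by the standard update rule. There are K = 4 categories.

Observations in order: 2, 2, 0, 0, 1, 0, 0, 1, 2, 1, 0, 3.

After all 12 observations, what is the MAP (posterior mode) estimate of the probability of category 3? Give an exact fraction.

5/54

obs 1: x=2 → posterior Dirichlet(5/2, 2, 16/5, 3/2)
obs 2: x=2 → posterior Dirichlet(5/2, 2, 21/5, 3/2)
obs 3: x=0 → posterior Dirichlet(7/2, 2, 21/5, 3/2)
obs 4: x=0 → posterior Dirichlet(9/2, 2, 21/5, 3/2)
obs 5: x=1 → posterior Dirichlet(9/2, 3, 21/5, 3/2)
obs 6: x=0 → posterior Dirichlet(11/2, 3, 21/5, 3/2)
obs 7: x=0 → posterior Dirichlet(13/2, 3, 21/5, 3/2)
obs 8: x=1 → posterior Dirichlet(13/2, 4, 21/5, 3/2)
obs 9: x=2 → posterior Dirichlet(13/2, 4, 26/5, 3/2)
obs 10: x=1 → posterior Dirichlet(13/2, 5, 26/5, 3/2)
obs 11: x=0 → posterior Dirichlet(15/2, 5, 26/5, 3/2)
obs 12: x=3 → posterior Dirichlet(15/2, 5, 26/5, 5/2)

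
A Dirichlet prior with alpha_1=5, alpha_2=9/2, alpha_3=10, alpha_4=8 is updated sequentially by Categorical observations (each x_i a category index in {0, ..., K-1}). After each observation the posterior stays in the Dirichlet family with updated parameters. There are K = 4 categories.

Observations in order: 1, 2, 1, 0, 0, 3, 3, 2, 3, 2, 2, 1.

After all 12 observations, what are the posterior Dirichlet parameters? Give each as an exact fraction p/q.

obs 1: x=1 → posterior Dirichlet(5, 11/2, 10, 8)
obs 2: x=2 → posterior Dirichlet(5, 11/2, 11, 8)
obs 3: x=1 → posterior Dirichlet(5, 13/2, 11, 8)
obs 4: x=0 → posterior Dirichlet(6, 13/2, 11, 8)
obs 5: x=0 → posterior Dirichlet(7, 13/2, 11, 8)
obs 6: x=3 → posterior Dirichlet(7, 13/2, 11, 9)
obs 7: x=3 → posterior Dirichlet(7, 13/2, 11, 10)
obs 8: x=2 → posterior Dirichlet(7, 13/2, 12, 10)
obs 9: x=3 → posterior Dirichlet(7, 13/2, 12, 11)
obs 10: x=2 → posterior Dirichlet(7, 13/2, 13, 11)
obs 11: x=2 → posterior Dirichlet(7, 13/2, 14, 11)
obs 12: x=1 → posterior Dirichlet(7, 15/2, 14, 11)

alpha_1=7, alpha_2=15/2, alpha_3=14, alpha_4=11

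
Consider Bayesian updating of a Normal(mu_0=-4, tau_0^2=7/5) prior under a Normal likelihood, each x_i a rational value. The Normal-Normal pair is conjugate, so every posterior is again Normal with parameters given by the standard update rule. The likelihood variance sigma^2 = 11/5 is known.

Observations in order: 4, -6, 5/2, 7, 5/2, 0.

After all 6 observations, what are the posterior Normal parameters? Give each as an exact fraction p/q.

mu_0=26/53, tau_0^2=77/265

obs 1: x=4 → posterior Normal(-8/9, 77/90)
obs 2: x=-6 → posterior Normal(-58/25, 77/125)
obs 3: x=5/2 → posterior Normal(-81/64, 77/160)
obs 4: x=7 → posterior Normal(17/78, 77/195)
obs 5: x=5/2 → posterior Normal(13/23, 77/230)
obs 6: x=0 → posterior Normal(26/53, 77/265)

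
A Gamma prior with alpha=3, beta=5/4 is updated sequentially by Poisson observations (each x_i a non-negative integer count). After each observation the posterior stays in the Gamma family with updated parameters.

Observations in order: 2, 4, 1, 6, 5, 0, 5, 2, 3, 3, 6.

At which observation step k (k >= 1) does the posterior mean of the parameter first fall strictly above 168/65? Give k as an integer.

k = 2

obs 1: x=2 → posterior Gamma(5, 9/4)
obs 2: x=4 → posterior Gamma(9, 13/4)
obs 3: x=1 → posterior Gamma(10, 17/4)
obs 4: x=6 → posterior Gamma(16, 21/4)
obs 5: x=5 → posterior Gamma(21, 25/4)
obs 6: x=0 → posterior Gamma(21, 29/4)
obs 7: x=5 → posterior Gamma(26, 33/4)
obs 8: x=2 → posterior Gamma(28, 37/4)
obs 9: x=3 → posterior Gamma(31, 41/4)
obs 10: x=3 → posterior Gamma(34, 45/4)
obs 11: x=6 → posterior Gamma(40, 49/4)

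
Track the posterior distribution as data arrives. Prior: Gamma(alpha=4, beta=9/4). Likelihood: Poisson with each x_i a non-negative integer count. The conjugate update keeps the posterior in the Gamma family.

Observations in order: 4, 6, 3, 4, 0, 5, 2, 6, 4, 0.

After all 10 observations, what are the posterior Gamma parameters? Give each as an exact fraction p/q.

obs 1: x=4 → posterior Gamma(8, 13/4)
obs 2: x=6 → posterior Gamma(14, 17/4)
obs 3: x=3 → posterior Gamma(17, 21/4)
obs 4: x=4 → posterior Gamma(21, 25/4)
obs 5: x=0 → posterior Gamma(21, 29/4)
obs 6: x=5 → posterior Gamma(26, 33/4)
obs 7: x=2 → posterior Gamma(28, 37/4)
obs 8: x=6 → posterior Gamma(34, 41/4)
obs 9: x=4 → posterior Gamma(38, 45/4)
obs 10: x=0 → posterior Gamma(38, 49/4)

alpha=38, beta=49/4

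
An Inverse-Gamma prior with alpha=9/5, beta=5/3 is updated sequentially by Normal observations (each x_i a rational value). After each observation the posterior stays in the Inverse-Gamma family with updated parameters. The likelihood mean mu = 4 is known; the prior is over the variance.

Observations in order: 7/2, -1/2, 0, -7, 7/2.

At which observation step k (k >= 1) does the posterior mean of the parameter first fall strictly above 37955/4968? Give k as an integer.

k = 3

obs 1: x=7/2 → posterior Inverse-Gamma(23/10, 43/24)
obs 2: x=-1/2 → posterior Inverse-Gamma(14/5, 143/12)
obs 3: x=0 → posterior Inverse-Gamma(33/10, 239/12)
obs 4: x=-7 → posterior Inverse-Gamma(19/5, 965/12)
obs 5: x=7/2 → posterior Inverse-Gamma(43/10, 1933/24)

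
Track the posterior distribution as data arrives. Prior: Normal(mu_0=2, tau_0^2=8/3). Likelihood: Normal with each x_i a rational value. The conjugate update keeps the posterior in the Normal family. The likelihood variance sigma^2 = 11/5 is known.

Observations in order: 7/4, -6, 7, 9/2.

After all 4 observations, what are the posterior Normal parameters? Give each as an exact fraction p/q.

mu_0=356/193, tau_0^2=88/193

obs 1: x=7/4 → posterior Normal(136/73, 88/73)
obs 2: x=-6 → posterior Normal(-104/113, 88/113)
obs 3: x=7 → posterior Normal(176/153, 88/153)
obs 4: x=9/2 → posterior Normal(356/193, 88/193)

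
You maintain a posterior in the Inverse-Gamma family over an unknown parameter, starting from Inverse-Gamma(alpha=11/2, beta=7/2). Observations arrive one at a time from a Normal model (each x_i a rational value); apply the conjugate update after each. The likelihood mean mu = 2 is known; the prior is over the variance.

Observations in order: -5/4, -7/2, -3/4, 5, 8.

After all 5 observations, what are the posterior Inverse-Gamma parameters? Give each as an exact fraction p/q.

obs 1: x=-5/4 → posterior Inverse-Gamma(6, 281/32)
obs 2: x=-7/2 → posterior Inverse-Gamma(13/2, 765/32)
obs 3: x=-3/4 → posterior Inverse-Gamma(7, 443/16)
obs 4: x=5 → posterior Inverse-Gamma(15/2, 515/16)
obs 5: x=8 → posterior Inverse-Gamma(8, 803/16)

alpha=8, beta=803/16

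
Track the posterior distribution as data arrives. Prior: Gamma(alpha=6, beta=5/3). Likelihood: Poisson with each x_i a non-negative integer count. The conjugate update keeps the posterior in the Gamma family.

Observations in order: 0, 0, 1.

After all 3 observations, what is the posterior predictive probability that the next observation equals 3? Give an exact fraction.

obs 1: x=0 → posterior Gamma(6, 8/3)
obs 2: x=0 → posterior Gamma(6, 11/3)
obs 3: x=1 → posterior Gamma(7, 14/3)

239077827072/2015993900449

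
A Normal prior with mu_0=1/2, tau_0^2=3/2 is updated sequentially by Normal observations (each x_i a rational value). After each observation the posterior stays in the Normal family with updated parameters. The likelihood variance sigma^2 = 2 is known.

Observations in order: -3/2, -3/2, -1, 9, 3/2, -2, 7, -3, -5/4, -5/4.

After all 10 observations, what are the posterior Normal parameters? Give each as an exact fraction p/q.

mu_0=10/17, tau_0^2=3/17

obs 1: x=-3/2 → posterior Normal(-5/14, 6/7)
obs 2: x=-3/2 → posterior Normal(-7/10, 3/5)
obs 3: x=-1 → posterior Normal(-10/13, 6/13)
obs 4: x=9 → posterior Normal(17/16, 3/8)
obs 5: x=3/2 → posterior Normal(43/38, 6/19)
obs 6: x=-2 → posterior Normal(31/44, 3/11)
obs 7: x=7 → posterior Normal(73/50, 6/25)
obs 8: x=-3 → posterior Normal(55/56, 3/14)
obs 9: x=-5/4 → posterior Normal(95/124, 6/31)
obs 10: x=-5/4 → posterior Normal(10/17, 3/17)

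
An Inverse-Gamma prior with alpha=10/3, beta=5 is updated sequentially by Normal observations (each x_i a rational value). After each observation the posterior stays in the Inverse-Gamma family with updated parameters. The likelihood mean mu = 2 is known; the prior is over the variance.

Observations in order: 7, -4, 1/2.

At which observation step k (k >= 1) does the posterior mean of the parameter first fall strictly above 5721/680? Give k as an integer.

obs 1: x=7 → posterior Inverse-Gamma(23/6, 35/2)
obs 2: x=-4 → posterior Inverse-Gamma(13/3, 71/2)
obs 3: x=1/2 → posterior Inverse-Gamma(29/6, 293/8)

k = 2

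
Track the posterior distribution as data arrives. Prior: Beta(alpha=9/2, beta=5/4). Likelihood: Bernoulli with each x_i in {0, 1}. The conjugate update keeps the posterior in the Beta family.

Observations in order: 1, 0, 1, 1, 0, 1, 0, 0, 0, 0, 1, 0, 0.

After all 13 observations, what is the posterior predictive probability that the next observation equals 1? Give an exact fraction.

38/75

obs 1: x=1 → posterior Beta(11/2, 5/4)
obs 2: x=0 → posterior Beta(11/2, 9/4)
obs 3: x=1 → posterior Beta(13/2, 9/4)
obs 4: x=1 → posterior Beta(15/2, 9/4)
obs 5: x=0 → posterior Beta(15/2, 13/4)
obs 6: x=1 → posterior Beta(17/2, 13/4)
obs 7: x=0 → posterior Beta(17/2, 17/4)
obs 8: x=0 → posterior Beta(17/2, 21/4)
obs 9: x=0 → posterior Beta(17/2, 25/4)
obs 10: x=0 → posterior Beta(17/2, 29/4)
obs 11: x=1 → posterior Beta(19/2, 29/4)
obs 12: x=0 → posterior Beta(19/2, 33/4)
obs 13: x=0 → posterior Beta(19/2, 37/4)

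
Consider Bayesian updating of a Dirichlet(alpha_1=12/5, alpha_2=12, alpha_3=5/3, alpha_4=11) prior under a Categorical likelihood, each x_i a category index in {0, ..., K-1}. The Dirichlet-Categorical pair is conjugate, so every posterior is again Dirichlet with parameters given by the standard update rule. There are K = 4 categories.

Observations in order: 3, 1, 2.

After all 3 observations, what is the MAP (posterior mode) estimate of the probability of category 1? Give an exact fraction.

obs 1: x=3 → posterior Dirichlet(12/5, 12, 5/3, 12)
obs 2: x=1 → posterior Dirichlet(12/5, 13, 5/3, 12)
obs 3: x=2 → posterior Dirichlet(12/5, 13, 8/3, 12)

180/391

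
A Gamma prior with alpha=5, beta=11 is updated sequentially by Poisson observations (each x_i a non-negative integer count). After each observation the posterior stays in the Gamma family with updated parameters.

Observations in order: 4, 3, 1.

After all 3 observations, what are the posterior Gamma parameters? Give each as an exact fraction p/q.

alpha=13, beta=14

obs 1: x=4 → posterior Gamma(9, 12)
obs 2: x=3 → posterior Gamma(12, 13)
obs 3: x=1 → posterior Gamma(13, 14)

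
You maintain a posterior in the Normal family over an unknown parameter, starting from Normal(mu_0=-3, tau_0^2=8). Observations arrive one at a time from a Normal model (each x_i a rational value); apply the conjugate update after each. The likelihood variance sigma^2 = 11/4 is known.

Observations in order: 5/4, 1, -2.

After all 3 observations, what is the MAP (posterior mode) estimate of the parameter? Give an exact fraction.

obs 1: x=5/4 → posterior Normal(7/43, 88/43)
obs 2: x=1 → posterior Normal(13/25, 88/75)
obs 3: x=-2 → posterior Normal(-25/107, 88/107)

-25/107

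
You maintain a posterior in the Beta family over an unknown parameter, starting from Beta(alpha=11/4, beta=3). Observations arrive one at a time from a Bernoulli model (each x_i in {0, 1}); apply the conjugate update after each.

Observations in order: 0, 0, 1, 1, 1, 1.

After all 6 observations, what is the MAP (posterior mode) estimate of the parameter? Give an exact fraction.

23/39

obs 1: x=0 → posterior Beta(11/4, 4)
obs 2: x=0 → posterior Beta(11/4, 5)
obs 3: x=1 → posterior Beta(15/4, 5)
obs 4: x=1 → posterior Beta(19/4, 5)
obs 5: x=1 → posterior Beta(23/4, 5)
obs 6: x=1 → posterior Beta(27/4, 5)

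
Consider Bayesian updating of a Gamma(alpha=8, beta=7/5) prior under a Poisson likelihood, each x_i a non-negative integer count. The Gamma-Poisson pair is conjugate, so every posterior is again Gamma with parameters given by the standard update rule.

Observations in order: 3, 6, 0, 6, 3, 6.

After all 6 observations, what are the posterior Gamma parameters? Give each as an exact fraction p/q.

alpha=32, beta=37/5

obs 1: x=3 → posterior Gamma(11, 12/5)
obs 2: x=6 → posterior Gamma(17, 17/5)
obs 3: x=0 → posterior Gamma(17, 22/5)
obs 4: x=6 → posterior Gamma(23, 27/5)
obs 5: x=3 → posterior Gamma(26, 32/5)
obs 6: x=6 → posterior Gamma(32, 37/5)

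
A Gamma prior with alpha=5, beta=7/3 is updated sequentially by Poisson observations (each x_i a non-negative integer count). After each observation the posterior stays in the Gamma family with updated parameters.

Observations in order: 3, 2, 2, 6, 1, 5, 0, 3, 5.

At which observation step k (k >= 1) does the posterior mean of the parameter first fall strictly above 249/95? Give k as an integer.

k = 4

obs 1: x=3 → posterior Gamma(8, 10/3)
obs 2: x=2 → posterior Gamma(10, 13/3)
obs 3: x=2 → posterior Gamma(12, 16/3)
obs 4: x=6 → posterior Gamma(18, 19/3)
obs 5: x=1 → posterior Gamma(19, 22/3)
obs 6: x=5 → posterior Gamma(24, 25/3)
obs 7: x=0 → posterior Gamma(24, 28/3)
obs 8: x=3 → posterior Gamma(27, 31/3)
obs 9: x=5 → posterior Gamma(32, 34/3)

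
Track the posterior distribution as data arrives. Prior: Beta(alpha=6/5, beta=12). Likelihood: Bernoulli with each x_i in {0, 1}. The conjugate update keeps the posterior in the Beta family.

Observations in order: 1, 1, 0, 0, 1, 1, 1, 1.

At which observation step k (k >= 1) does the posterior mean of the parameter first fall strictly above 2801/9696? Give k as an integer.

k = 7

obs 1: x=1 → posterior Beta(11/5, 12)
obs 2: x=1 → posterior Beta(16/5, 12)
obs 3: x=0 → posterior Beta(16/5, 13)
obs 4: x=0 → posterior Beta(16/5, 14)
obs 5: x=1 → posterior Beta(21/5, 14)
obs 6: x=1 → posterior Beta(26/5, 14)
obs 7: x=1 → posterior Beta(31/5, 14)
obs 8: x=1 → posterior Beta(36/5, 14)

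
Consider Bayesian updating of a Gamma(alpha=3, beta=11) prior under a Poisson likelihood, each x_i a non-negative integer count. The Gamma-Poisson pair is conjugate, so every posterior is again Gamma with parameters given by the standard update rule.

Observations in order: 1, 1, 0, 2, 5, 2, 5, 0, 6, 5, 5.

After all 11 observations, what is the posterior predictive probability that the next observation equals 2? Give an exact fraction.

60832319788971997774309585087735427969075474595840/242063847902005849254176436075394136454464685331703

obs 1: x=1 → posterior Gamma(4, 12)
obs 2: x=1 → posterior Gamma(5, 13)
obs 3: x=0 → posterior Gamma(5, 14)
obs 4: x=2 → posterior Gamma(7, 15)
obs 5: x=5 → posterior Gamma(12, 16)
obs 6: x=2 → posterior Gamma(14, 17)
obs 7: x=5 → posterior Gamma(19, 18)
obs 8: x=0 → posterior Gamma(19, 19)
obs 9: x=6 → posterior Gamma(25, 20)
obs 10: x=5 → posterior Gamma(30, 21)
obs 11: x=5 → posterior Gamma(35, 22)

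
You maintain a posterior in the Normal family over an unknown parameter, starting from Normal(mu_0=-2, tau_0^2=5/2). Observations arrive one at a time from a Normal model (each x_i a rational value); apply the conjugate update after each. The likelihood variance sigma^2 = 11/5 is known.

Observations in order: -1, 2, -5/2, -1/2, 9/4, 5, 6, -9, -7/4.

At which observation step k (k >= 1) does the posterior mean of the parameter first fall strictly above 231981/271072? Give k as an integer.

k = 7

obs 1: x=-1 → posterior Normal(-69/47, 55/47)
obs 2: x=2 → posterior Normal(-19/72, 55/72)
obs 3: x=-5/2 → posterior Normal(-163/194, 55/97)
obs 4: x=-1/2 → posterior Normal(-47/61, 55/122)
obs 5: x=9/4 → posterior Normal(-151/588, 55/147)
obs 6: x=5 → posterior Normal(349/688, 55/172)
obs 7: x=6 → posterior Normal(949/788, 55/197)
obs 8: x=-9 → posterior Normal(49/888, 55/222)
obs 9: x=-7/4 → posterior Normal(-63/494, 55/247)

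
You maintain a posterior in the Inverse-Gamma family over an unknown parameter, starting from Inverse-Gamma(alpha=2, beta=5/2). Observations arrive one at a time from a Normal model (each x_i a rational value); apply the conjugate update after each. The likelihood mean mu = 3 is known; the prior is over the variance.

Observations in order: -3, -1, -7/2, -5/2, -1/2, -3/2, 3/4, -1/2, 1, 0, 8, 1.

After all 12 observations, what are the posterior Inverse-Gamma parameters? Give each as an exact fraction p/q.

obs 1: x=-3 → posterior Inverse-Gamma(5/2, 41/2)
obs 2: x=-1 → posterior Inverse-Gamma(3, 57/2)
obs 3: x=-7/2 → posterior Inverse-Gamma(7/2, 397/8)
obs 4: x=-5/2 → posterior Inverse-Gamma(4, 259/4)
obs 5: x=-1/2 → posterior Inverse-Gamma(9/2, 567/8)
obs 6: x=-3/2 → posterior Inverse-Gamma(5, 81)
obs 7: x=3/4 → posterior Inverse-Gamma(11/2, 2673/32)
obs 8: x=-1/2 → posterior Inverse-Gamma(6, 2869/32)
obs 9: x=1 → posterior Inverse-Gamma(13/2, 2933/32)
obs 10: x=0 → posterior Inverse-Gamma(7, 3077/32)
obs 11: x=8 → posterior Inverse-Gamma(15/2, 3477/32)
obs 12: x=1 → posterior Inverse-Gamma(8, 3541/32)

alpha=8, beta=3541/32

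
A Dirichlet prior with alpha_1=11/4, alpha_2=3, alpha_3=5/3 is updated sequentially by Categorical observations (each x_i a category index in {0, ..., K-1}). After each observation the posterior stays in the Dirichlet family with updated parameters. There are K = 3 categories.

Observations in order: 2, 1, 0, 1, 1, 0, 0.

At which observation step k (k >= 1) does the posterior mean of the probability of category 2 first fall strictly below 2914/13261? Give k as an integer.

obs 1: x=2 → posterior Dirichlet(11/4, 3, 8/3)
obs 2: x=1 → posterior Dirichlet(11/4, 4, 8/3)
obs 3: x=0 → posterior Dirichlet(15/4, 4, 8/3)
obs 4: x=1 → posterior Dirichlet(15/4, 5, 8/3)
obs 5: x=1 → posterior Dirichlet(15/4, 6, 8/3)
obs 6: x=0 → posterior Dirichlet(19/4, 6, 8/3)
obs 7: x=0 → posterior Dirichlet(23/4, 6, 8/3)

k = 5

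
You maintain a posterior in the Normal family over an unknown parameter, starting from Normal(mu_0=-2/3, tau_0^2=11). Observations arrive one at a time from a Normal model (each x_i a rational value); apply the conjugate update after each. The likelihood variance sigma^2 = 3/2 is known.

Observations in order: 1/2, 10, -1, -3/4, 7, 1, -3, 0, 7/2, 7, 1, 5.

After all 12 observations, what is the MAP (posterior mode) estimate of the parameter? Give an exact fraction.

1327/534

obs 1: x=1/2 → posterior Normal(9/25, 33/25)
obs 2: x=10 → posterior Normal(229/47, 33/47)
obs 3: x=-1 → posterior Normal(3, 11/23)
obs 4: x=-3/4 → posterior Normal(381/182, 33/91)
obs 5: x=7 → posterior Normal(689/226, 33/113)
obs 6: x=1 → posterior Normal(733/270, 11/45)
obs 7: x=-3 → posterior Normal(601/314, 33/157)
obs 8: x=0 → posterior Normal(601/358, 33/179)
obs 9: x=7/2 → posterior Normal(755/402, 11/67)
obs 10: x=7 → posterior Normal(1063/446, 33/223)
obs 11: x=1 → posterior Normal(1107/490, 33/245)
obs 12: x=5 → posterior Normal(1327/534, 11/89)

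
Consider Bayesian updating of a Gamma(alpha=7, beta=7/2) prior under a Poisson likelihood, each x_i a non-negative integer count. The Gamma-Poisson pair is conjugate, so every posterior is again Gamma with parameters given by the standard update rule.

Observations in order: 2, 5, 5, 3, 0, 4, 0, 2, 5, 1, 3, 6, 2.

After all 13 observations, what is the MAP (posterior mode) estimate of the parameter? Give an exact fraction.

8/3

obs 1: x=2 → posterior Gamma(9, 9/2)
obs 2: x=5 → posterior Gamma(14, 11/2)
obs 3: x=5 → posterior Gamma(19, 13/2)
obs 4: x=3 → posterior Gamma(22, 15/2)
obs 5: x=0 → posterior Gamma(22, 17/2)
obs 6: x=4 → posterior Gamma(26, 19/2)
obs 7: x=0 → posterior Gamma(26, 21/2)
obs 8: x=2 → posterior Gamma(28, 23/2)
obs 9: x=5 → posterior Gamma(33, 25/2)
obs 10: x=1 → posterior Gamma(34, 27/2)
obs 11: x=3 → posterior Gamma(37, 29/2)
obs 12: x=6 → posterior Gamma(43, 31/2)
obs 13: x=2 → posterior Gamma(45, 33/2)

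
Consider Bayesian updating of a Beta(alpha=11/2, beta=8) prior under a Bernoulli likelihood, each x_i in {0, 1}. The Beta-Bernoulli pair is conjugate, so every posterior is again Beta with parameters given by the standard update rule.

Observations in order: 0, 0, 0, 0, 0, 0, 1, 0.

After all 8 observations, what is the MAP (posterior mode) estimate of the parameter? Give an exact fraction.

obs 1: x=0 → posterior Beta(11/2, 9)
obs 2: x=0 → posterior Beta(11/2, 10)
obs 3: x=0 → posterior Beta(11/2, 11)
obs 4: x=0 → posterior Beta(11/2, 12)
obs 5: x=0 → posterior Beta(11/2, 13)
obs 6: x=0 → posterior Beta(11/2, 14)
obs 7: x=1 → posterior Beta(13/2, 14)
obs 8: x=0 → posterior Beta(13/2, 15)

11/39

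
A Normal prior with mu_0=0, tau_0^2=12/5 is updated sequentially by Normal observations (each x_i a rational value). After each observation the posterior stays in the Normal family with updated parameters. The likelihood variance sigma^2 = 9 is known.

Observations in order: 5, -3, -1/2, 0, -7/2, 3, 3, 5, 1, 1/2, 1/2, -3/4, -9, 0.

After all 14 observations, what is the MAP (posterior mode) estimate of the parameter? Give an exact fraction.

obs 1: x=5 → posterior Normal(20/19, 36/19)
obs 2: x=-3 → posterior Normal(8/23, 36/23)
obs 3: x=-1/2 → posterior Normal(2/9, 4/3)
obs 4: x=0 → posterior Normal(6/31, 36/31)
obs 5: x=-7/2 → posterior Normal(-8/35, 36/35)
obs 6: x=3 → posterior Normal(4/39, 12/13)
obs 7: x=3 → posterior Normal(16/43, 36/43)
obs 8: x=5 → posterior Normal(36/47, 36/47)
obs 9: x=1 → posterior Normal(40/51, 12/17)
obs 10: x=1/2 → posterior Normal(42/55, 36/55)
obs 11: x=1/2 → posterior Normal(44/59, 36/59)
obs 12: x=-3/4 → posterior Normal(41/63, 4/7)
obs 13: x=-9 → posterior Normal(5/67, 36/67)
obs 14: x=0 → posterior Normal(5/71, 36/71)

5/71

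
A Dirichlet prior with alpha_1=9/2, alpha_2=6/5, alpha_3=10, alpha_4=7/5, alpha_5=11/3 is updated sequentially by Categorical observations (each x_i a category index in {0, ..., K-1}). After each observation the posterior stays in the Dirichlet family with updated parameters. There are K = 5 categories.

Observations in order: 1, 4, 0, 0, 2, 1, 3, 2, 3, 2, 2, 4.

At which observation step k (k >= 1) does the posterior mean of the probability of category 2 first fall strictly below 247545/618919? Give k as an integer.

obs 1: x=1 → posterior Dirichlet(9/2, 11/5, 10, 7/5, 11/3)
obs 2: x=4 → posterior Dirichlet(9/2, 11/5, 10, 7/5, 14/3)
obs 3: x=0 → posterior Dirichlet(11/2, 11/5, 10, 7/5, 14/3)
obs 4: x=0 → posterior Dirichlet(13/2, 11/5, 10, 7/5, 14/3)
obs 5: x=2 → posterior Dirichlet(13/2, 11/5, 11, 7/5, 14/3)
obs 6: x=1 → posterior Dirichlet(13/2, 16/5, 11, 7/5, 14/3)
obs 7: x=3 → posterior Dirichlet(13/2, 16/5, 11, 12/5, 14/3)
obs 8: x=2 → posterior Dirichlet(13/2, 16/5, 12, 12/5, 14/3)
obs 9: x=3 → posterior Dirichlet(13/2, 16/5, 12, 17/5, 14/3)
obs 10: x=2 → posterior Dirichlet(13/2, 16/5, 13, 17/5, 14/3)
obs 11: x=2 → posterior Dirichlet(13/2, 16/5, 14, 17/5, 14/3)
obs 12: x=4 → posterior Dirichlet(13/2, 16/5, 14, 17/5, 17/3)

k = 7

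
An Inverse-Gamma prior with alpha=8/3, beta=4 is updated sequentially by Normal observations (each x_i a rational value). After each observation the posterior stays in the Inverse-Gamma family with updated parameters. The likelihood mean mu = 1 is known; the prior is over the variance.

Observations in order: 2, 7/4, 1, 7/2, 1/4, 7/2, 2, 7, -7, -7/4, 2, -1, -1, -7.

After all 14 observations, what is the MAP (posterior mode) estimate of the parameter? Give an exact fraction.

obs 1: x=2 → posterior Inverse-Gamma(19/6, 9/2)
obs 2: x=7/4 → posterior Inverse-Gamma(11/3, 153/32)
obs 3: x=1 → posterior Inverse-Gamma(25/6, 153/32)
obs 4: x=7/2 → posterior Inverse-Gamma(14/3, 253/32)
obs 5: x=1/4 → posterior Inverse-Gamma(31/6, 131/16)
obs 6: x=7/2 → posterior Inverse-Gamma(17/3, 181/16)
obs 7: x=2 → posterior Inverse-Gamma(37/6, 189/16)
obs 8: x=7 → posterior Inverse-Gamma(20/3, 477/16)
obs 9: x=-7 → posterior Inverse-Gamma(43/6, 989/16)
obs 10: x=-7/4 → posterior Inverse-Gamma(23/3, 2099/32)
obs 11: x=2 → posterior Inverse-Gamma(49/6, 2115/32)
obs 12: x=-1 → posterior Inverse-Gamma(26/3, 2179/32)
obs 13: x=-1 → posterior Inverse-Gamma(55/6, 2243/32)
obs 14: x=-7 → posterior Inverse-Gamma(29/3, 3267/32)

9801/1024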